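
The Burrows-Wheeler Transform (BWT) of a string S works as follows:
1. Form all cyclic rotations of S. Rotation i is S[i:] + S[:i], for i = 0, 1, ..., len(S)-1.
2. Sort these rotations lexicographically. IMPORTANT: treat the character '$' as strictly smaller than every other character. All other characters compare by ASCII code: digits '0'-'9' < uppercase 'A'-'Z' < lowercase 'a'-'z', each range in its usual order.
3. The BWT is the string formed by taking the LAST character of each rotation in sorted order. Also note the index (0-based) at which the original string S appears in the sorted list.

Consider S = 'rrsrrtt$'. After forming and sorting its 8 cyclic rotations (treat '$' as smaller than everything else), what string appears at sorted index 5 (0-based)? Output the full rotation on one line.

All 8 rotations (rotation i = S[i:]+S[:i]):
  rot[0] = rrsrrtt$
  rot[1] = rsrrtt$r
  rot[2] = srrtt$rr
  rot[3] = rrtt$rrs
  rot[4] = rtt$rrsr
  rot[5] = tt$rrsrr
  rot[6] = t$rrsrrt
  rot[7] = $rrsrrtt
Sorted (with $ < everything):
  sorted[0] = $rrsrrtt
  sorted[1] = rrsrrtt$
  sorted[2] = rrtt$rrs
  sorted[3] = rsrrtt$r
  sorted[4] = rtt$rrsr
  sorted[5] = srrtt$rr
  sorted[6] = t$rrsrrt
  sorted[7] = tt$rrsrr
sorted[5] = srrtt$rr

Answer: srrtt$rr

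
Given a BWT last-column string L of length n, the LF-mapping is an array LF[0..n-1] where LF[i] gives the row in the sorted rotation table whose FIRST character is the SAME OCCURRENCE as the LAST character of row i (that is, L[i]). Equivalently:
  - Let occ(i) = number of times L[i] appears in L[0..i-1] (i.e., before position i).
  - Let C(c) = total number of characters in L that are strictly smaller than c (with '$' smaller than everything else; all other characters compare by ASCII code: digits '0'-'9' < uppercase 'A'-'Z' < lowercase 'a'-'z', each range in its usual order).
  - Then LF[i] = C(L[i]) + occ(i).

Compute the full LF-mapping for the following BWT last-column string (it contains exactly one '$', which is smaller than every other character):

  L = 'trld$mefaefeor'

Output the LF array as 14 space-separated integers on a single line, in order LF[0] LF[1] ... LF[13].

Answer: 13 11 8 2 0 9 3 6 1 4 7 5 10 12

Derivation:
Char counts: '$':1, 'a':1, 'd':1, 'e':3, 'f':2, 'l':1, 'm':1, 'o':1, 'r':2, 't':1
C (first-col start): C('$')=0, C('a')=1, C('d')=2, C('e')=3, C('f')=6, C('l')=8, C('m')=9, C('o')=10, C('r')=11, C('t')=13
L[0]='t': occ=0, LF[0]=C('t')+0=13+0=13
L[1]='r': occ=0, LF[1]=C('r')+0=11+0=11
L[2]='l': occ=0, LF[2]=C('l')+0=8+0=8
L[3]='d': occ=0, LF[3]=C('d')+0=2+0=2
L[4]='$': occ=0, LF[4]=C('$')+0=0+0=0
L[5]='m': occ=0, LF[5]=C('m')+0=9+0=9
L[6]='e': occ=0, LF[6]=C('e')+0=3+0=3
L[7]='f': occ=0, LF[7]=C('f')+0=6+0=6
L[8]='a': occ=0, LF[8]=C('a')+0=1+0=1
L[9]='e': occ=1, LF[9]=C('e')+1=3+1=4
L[10]='f': occ=1, LF[10]=C('f')+1=6+1=7
L[11]='e': occ=2, LF[11]=C('e')+2=3+2=5
L[12]='o': occ=0, LF[12]=C('o')+0=10+0=10
L[13]='r': occ=1, LF[13]=C('r')+1=11+1=12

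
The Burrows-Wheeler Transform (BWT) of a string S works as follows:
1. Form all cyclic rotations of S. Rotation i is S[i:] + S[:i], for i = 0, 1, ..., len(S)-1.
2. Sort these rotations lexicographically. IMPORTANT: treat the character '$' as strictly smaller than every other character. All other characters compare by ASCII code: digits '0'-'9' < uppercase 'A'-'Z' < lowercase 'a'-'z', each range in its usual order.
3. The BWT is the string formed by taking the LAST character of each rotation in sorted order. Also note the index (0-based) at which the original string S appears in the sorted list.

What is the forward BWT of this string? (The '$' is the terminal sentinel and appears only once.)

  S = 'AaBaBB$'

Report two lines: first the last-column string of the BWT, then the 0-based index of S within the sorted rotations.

All 7 rotations (rotation i = S[i:]+S[:i]):
  rot[0] = AaBaBB$
  rot[1] = aBaBB$A
  rot[2] = BaBB$Aa
  rot[3] = aBB$AaB
  rot[4] = BB$AaBa
  rot[5] = B$AaBaB
  rot[6] = $AaBaBB
Sorted (with $ < everything):
  sorted[0] = $AaBaBB  (last char: 'B')
  sorted[1] = AaBaBB$  (last char: '$')
  sorted[2] = B$AaBaB  (last char: 'B')
  sorted[3] = BB$AaBa  (last char: 'a')
  sorted[4] = BaBB$Aa  (last char: 'a')
  sorted[5] = aBB$AaB  (last char: 'B')
  sorted[6] = aBaBB$A  (last char: 'A')
Last column: B$BaaBA
Original string S is at sorted index 1

Answer: B$BaaBA
1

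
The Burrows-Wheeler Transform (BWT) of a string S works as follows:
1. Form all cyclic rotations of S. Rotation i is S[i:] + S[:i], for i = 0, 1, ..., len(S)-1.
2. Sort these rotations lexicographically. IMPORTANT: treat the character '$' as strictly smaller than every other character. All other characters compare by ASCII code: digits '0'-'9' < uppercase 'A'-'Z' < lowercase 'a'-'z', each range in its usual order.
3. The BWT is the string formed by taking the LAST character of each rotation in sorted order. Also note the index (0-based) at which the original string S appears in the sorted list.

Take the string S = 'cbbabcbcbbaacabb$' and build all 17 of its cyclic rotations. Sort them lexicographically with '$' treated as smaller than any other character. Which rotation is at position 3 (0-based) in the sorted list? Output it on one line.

Answer: abcbcbbaacabb$cbb

Derivation:
All 17 rotations (rotation i = S[i:]+S[:i]):
  rot[0] = cbbabcbcbbaacabb$
  rot[1] = bbabcbcbbaacabb$c
  rot[2] = babcbcbbaacabb$cb
  rot[3] = abcbcbbaacabb$cbb
  rot[4] = bcbcbbaacabb$cbba
  rot[5] = cbcbbaacabb$cbbab
  rot[6] = bcbbaacabb$cbbabc
  rot[7] = cbbaacabb$cbbabcb
  rot[8] = bbaacabb$cbbabcbc
  rot[9] = baacabb$cbbabcbcb
  rot[10] = aacabb$cbbabcbcbb
  rot[11] = acabb$cbbabcbcbba
  rot[12] = cabb$cbbabcbcbbaa
  rot[13] = abb$cbbabcbcbbaac
  rot[14] = bb$cbbabcbcbbaaca
  rot[15] = b$cbbabcbcbbaacab
  rot[16] = $cbbabcbcbbaacabb
Sorted (with $ < everything):
  sorted[0] = $cbbabcbcbbaacabb
  sorted[1] = aacabb$cbbabcbcbb
  sorted[2] = abb$cbbabcbcbbaac
  sorted[3] = abcbcbbaacabb$cbb
  sorted[4] = acabb$cbbabcbcbba
  sorted[5] = b$cbbabcbcbbaacab
  sorted[6] = baacabb$cbbabcbcb
  sorted[7] = babcbcbbaacabb$cb
  sorted[8] = bb$cbbabcbcbbaaca
  sorted[9] = bbaacabb$cbbabcbc
  sorted[10] = bbabcbcbbaacabb$c
  sorted[11] = bcbbaacabb$cbbabc
  sorted[12] = bcbcbbaacabb$cbba
  sorted[13] = cabb$cbbabcbcbbaa
  sorted[14] = cbbaacabb$cbbabcb
  sorted[15] = cbbabcbcbbaacabb$
  sorted[16] = cbcbbaacabb$cbbab
sorted[3] = abcbcbbaacabb$cbb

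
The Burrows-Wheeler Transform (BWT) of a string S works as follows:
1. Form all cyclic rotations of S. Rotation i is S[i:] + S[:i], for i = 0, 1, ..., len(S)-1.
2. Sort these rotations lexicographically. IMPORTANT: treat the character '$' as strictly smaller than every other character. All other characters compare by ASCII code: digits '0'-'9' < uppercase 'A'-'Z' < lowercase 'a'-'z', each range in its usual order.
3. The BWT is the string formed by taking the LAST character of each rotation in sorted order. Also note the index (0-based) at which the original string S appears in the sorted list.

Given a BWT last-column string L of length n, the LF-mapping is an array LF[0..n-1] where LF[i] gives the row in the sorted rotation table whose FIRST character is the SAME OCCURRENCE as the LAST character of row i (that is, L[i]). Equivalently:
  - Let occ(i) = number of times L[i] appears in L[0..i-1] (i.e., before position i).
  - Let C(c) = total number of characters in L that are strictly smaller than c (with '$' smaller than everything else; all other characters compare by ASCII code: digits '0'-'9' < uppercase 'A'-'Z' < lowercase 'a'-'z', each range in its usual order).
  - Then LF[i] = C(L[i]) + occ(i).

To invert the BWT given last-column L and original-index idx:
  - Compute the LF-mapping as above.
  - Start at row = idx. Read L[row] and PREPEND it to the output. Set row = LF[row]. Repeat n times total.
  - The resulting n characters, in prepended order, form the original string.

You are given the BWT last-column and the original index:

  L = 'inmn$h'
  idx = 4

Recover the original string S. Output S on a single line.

LF mapping: 2 4 3 5 0 1
Walk LF starting at row 4, prepending L[row]:
  step 1: row=4, L[4]='$', prepend. Next row=LF[4]=0
  step 2: row=0, L[0]='i', prepend. Next row=LF[0]=2
  step 3: row=2, L[2]='m', prepend. Next row=LF[2]=3
  step 4: row=3, L[3]='n', prepend. Next row=LF[3]=5
  step 5: row=5, L[5]='h', prepend. Next row=LF[5]=1
  step 6: row=1, L[1]='n', prepend. Next row=LF[1]=4
Reversed output: nhnmi$

Answer: nhnmi$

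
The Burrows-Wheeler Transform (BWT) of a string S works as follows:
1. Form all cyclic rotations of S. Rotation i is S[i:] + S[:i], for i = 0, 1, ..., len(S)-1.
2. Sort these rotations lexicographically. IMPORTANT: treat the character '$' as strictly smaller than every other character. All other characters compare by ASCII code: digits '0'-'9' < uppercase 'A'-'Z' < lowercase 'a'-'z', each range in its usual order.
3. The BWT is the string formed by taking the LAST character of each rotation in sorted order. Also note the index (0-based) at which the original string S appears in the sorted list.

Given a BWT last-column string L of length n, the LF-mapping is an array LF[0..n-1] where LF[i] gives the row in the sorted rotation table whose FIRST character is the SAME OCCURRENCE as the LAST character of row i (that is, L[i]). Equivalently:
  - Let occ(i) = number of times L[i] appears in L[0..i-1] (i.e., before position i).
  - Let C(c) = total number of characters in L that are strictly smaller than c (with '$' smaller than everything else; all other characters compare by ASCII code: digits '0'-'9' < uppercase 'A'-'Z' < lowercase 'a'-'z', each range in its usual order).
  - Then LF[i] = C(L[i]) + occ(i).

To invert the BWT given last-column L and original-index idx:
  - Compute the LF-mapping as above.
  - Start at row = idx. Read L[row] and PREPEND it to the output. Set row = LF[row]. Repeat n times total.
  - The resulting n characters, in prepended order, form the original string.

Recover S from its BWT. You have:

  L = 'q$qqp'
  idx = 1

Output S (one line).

Answer: pqqq$

Derivation:
LF mapping: 2 0 3 4 1
Walk LF starting at row 1, prepending L[row]:
  step 1: row=1, L[1]='$', prepend. Next row=LF[1]=0
  step 2: row=0, L[0]='q', prepend. Next row=LF[0]=2
  step 3: row=2, L[2]='q', prepend. Next row=LF[2]=3
  step 4: row=3, L[3]='q', prepend. Next row=LF[3]=4
  step 5: row=4, L[4]='p', prepend. Next row=LF[4]=1
Reversed output: pqqq$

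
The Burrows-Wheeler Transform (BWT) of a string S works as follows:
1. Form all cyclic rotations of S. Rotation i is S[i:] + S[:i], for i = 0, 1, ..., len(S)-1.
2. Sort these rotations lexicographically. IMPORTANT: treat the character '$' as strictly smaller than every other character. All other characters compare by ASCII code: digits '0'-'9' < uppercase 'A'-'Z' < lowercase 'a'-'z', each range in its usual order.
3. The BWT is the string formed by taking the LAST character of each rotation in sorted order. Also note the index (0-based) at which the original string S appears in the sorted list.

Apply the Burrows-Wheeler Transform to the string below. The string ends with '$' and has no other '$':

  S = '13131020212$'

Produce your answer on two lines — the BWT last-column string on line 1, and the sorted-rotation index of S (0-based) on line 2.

All 12 rotations (rotation i = S[i:]+S[:i]):
  rot[0] = 13131020212$
  rot[1] = 3131020212$1
  rot[2] = 131020212$13
  rot[3] = 31020212$131
  rot[4] = 1020212$1313
  rot[5] = 020212$13131
  rot[6] = 20212$131310
  rot[7] = 0212$1313102
  rot[8] = 212$13131020
  rot[9] = 12$131310202
  rot[10] = 2$1313102021
  rot[11] = $13131020212
Sorted (with $ < everything):
  sorted[0] = $13131020212  (last char: '2')
  sorted[1] = 020212$13131  (last char: '1')
  sorted[2] = 0212$1313102  (last char: '2')
  sorted[3] = 1020212$1313  (last char: '3')
  sorted[4] = 12$131310202  (last char: '2')
  sorted[5] = 131020212$13  (last char: '3')
  sorted[6] = 13131020212$  (last char: '$')
  sorted[7] = 2$1313102021  (last char: '1')
  sorted[8] = 20212$131310  (last char: '0')
  sorted[9] = 212$13131020  (last char: '0')
  sorted[10] = 31020212$131  (last char: '1')
  sorted[11] = 3131020212$1  (last char: '1')
Last column: 212323$10011
Original string S is at sorted index 6

Answer: 212323$10011
6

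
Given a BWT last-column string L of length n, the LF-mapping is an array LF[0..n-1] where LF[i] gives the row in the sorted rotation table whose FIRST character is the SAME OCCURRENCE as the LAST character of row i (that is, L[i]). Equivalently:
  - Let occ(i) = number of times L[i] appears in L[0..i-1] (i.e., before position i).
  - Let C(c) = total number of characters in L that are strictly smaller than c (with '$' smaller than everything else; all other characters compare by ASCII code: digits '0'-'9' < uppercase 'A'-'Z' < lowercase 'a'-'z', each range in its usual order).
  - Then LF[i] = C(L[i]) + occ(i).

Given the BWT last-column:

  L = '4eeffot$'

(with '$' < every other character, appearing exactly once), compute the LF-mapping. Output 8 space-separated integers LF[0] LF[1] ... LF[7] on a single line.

Char counts: '$':1, '4':1, 'e':2, 'f':2, 'o':1, 't':1
C (first-col start): C('$')=0, C('4')=1, C('e')=2, C('f')=4, C('o')=6, C('t')=7
L[0]='4': occ=0, LF[0]=C('4')+0=1+0=1
L[1]='e': occ=0, LF[1]=C('e')+0=2+0=2
L[2]='e': occ=1, LF[2]=C('e')+1=2+1=3
L[3]='f': occ=0, LF[3]=C('f')+0=4+0=4
L[4]='f': occ=1, LF[4]=C('f')+1=4+1=5
L[5]='o': occ=0, LF[5]=C('o')+0=6+0=6
L[6]='t': occ=0, LF[6]=C('t')+0=7+0=7
L[7]='$': occ=0, LF[7]=C('$')+0=0+0=0

Answer: 1 2 3 4 5 6 7 0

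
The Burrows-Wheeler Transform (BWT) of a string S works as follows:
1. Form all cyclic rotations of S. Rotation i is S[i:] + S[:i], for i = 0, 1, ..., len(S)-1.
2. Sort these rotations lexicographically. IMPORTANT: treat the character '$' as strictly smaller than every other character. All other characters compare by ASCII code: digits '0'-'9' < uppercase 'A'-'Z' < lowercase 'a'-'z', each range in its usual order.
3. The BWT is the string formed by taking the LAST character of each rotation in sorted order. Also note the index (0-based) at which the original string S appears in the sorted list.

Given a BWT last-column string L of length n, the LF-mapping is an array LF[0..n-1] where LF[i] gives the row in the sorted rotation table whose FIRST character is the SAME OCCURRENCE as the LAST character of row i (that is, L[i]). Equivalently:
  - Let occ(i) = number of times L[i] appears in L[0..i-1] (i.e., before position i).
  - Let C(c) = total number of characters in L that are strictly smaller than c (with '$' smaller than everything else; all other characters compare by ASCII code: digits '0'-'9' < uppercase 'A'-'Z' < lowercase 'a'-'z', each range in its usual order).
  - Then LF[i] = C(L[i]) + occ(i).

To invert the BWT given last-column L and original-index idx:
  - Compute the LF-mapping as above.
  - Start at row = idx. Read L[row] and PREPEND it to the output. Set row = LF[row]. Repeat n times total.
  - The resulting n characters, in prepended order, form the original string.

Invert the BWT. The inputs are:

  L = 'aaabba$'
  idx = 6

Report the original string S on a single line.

Answer: babaaa$

Derivation:
LF mapping: 1 2 3 5 6 4 0
Walk LF starting at row 6, prepending L[row]:
  step 1: row=6, L[6]='$', prepend. Next row=LF[6]=0
  step 2: row=0, L[0]='a', prepend. Next row=LF[0]=1
  step 3: row=1, L[1]='a', prepend. Next row=LF[1]=2
  step 4: row=2, L[2]='a', prepend. Next row=LF[2]=3
  step 5: row=3, L[3]='b', prepend. Next row=LF[3]=5
  step 6: row=5, L[5]='a', prepend. Next row=LF[5]=4
  step 7: row=4, L[4]='b', prepend. Next row=LF[4]=6
Reversed output: babaaa$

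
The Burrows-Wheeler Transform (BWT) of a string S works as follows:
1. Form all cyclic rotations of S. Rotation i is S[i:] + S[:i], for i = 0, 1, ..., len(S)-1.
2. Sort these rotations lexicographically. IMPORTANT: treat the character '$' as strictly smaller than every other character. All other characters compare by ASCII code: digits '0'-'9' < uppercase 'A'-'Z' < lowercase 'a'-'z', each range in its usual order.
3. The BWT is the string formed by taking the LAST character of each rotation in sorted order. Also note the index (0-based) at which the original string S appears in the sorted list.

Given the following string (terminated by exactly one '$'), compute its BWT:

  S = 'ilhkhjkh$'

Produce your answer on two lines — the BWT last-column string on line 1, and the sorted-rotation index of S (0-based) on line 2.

All 9 rotations (rotation i = S[i:]+S[:i]):
  rot[0] = ilhkhjkh$
  rot[1] = lhkhjkh$i
  rot[2] = hkhjkh$il
  rot[3] = khjkh$ilh
  rot[4] = hjkh$ilhk
  rot[5] = jkh$ilhkh
  rot[6] = kh$ilhkhj
  rot[7] = h$ilhkhjk
  rot[8] = $ilhkhjkh
Sorted (with $ < everything):
  sorted[0] = $ilhkhjkh  (last char: 'h')
  sorted[1] = h$ilhkhjk  (last char: 'k')
  sorted[2] = hjkh$ilhk  (last char: 'k')
  sorted[3] = hkhjkh$il  (last char: 'l')
  sorted[4] = ilhkhjkh$  (last char: '$')
  sorted[5] = jkh$ilhkh  (last char: 'h')
  sorted[6] = kh$ilhkhj  (last char: 'j')
  sorted[7] = khjkh$ilh  (last char: 'h')
  sorted[8] = lhkhjkh$i  (last char: 'i')
Last column: hkkl$hjhi
Original string S is at sorted index 4

Answer: hkkl$hjhi
4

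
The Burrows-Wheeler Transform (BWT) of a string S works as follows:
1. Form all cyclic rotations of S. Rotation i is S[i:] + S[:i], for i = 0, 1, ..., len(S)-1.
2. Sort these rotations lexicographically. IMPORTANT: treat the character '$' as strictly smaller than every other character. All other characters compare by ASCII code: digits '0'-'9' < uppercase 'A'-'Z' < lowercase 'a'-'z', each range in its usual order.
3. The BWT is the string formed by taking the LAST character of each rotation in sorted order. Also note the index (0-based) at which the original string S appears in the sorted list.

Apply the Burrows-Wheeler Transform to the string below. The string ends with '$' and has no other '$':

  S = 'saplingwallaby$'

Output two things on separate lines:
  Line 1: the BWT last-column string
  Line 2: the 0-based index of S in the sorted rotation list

Answer: ylwsanllpaia$gb
12

Derivation:
All 15 rotations (rotation i = S[i:]+S[:i]):
  rot[0] = saplingwallaby$
  rot[1] = aplingwallaby$s
  rot[2] = plingwallaby$sa
  rot[3] = lingwallaby$sap
  rot[4] = ingwallaby$sapl
  rot[5] = ngwallaby$sapli
  rot[6] = gwallaby$saplin
  rot[7] = wallaby$sapling
  rot[8] = allaby$saplingw
  rot[9] = llaby$saplingwa
  rot[10] = laby$saplingwal
  rot[11] = aby$saplingwall
  rot[12] = by$saplingwalla
  rot[13] = y$saplingwallab
  rot[14] = $saplingwallaby
Sorted (with $ < everything):
  sorted[0] = $saplingwallaby  (last char: 'y')
  sorted[1] = aby$saplingwall  (last char: 'l')
  sorted[2] = allaby$saplingw  (last char: 'w')
  sorted[3] = aplingwallaby$s  (last char: 's')
  sorted[4] = by$saplingwalla  (last char: 'a')
  sorted[5] = gwallaby$saplin  (last char: 'n')
  sorted[6] = ingwallaby$sapl  (last char: 'l')
  sorted[7] = laby$saplingwal  (last char: 'l')
  sorted[8] = lingwallaby$sap  (last char: 'p')
  sorted[9] = llaby$saplingwa  (last char: 'a')
  sorted[10] = ngwallaby$sapli  (last char: 'i')
  sorted[11] = plingwallaby$sa  (last char: 'a')
  sorted[12] = saplingwallaby$  (last char: '$')
  sorted[13] = wallaby$sapling  (last char: 'g')
  sorted[14] = y$saplingwallab  (last char: 'b')
Last column: ylwsanllpaia$gb
Original string S is at sorted index 12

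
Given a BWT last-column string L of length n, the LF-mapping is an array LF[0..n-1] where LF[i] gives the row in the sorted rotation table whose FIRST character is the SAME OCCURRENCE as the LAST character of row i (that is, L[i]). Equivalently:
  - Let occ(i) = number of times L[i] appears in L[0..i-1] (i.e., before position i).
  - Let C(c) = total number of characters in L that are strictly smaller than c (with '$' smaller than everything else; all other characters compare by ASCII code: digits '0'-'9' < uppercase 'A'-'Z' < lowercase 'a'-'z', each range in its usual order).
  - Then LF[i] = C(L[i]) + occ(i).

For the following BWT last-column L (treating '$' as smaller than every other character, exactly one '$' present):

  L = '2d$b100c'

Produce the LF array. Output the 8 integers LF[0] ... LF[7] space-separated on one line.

Answer: 4 7 0 5 3 1 2 6

Derivation:
Char counts: '$':1, '0':2, '1':1, '2':1, 'b':1, 'c':1, 'd':1
C (first-col start): C('$')=0, C('0')=1, C('1')=3, C('2')=4, C('b')=5, C('c')=6, C('d')=7
L[0]='2': occ=0, LF[0]=C('2')+0=4+0=4
L[1]='d': occ=0, LF[1]=C('d')+0=7+0=7
L[2]='$': occ=0, LF[2]=C('$')+0=0+0=0
L[3]='b': occ=0, LF[3]=C('b')+0=5+0=5
L[4]='1': occ=0, LF[4]=C('1')+0=3+0=3
L[5]='0': occ=0, LF[5]=C('0')+0=1+0=1
L[6]='0': occ=1, LF[6]=C('0')+1=1+1=2
L[7]='c': occ=0, LF[7]=C('c')+0=6+0=6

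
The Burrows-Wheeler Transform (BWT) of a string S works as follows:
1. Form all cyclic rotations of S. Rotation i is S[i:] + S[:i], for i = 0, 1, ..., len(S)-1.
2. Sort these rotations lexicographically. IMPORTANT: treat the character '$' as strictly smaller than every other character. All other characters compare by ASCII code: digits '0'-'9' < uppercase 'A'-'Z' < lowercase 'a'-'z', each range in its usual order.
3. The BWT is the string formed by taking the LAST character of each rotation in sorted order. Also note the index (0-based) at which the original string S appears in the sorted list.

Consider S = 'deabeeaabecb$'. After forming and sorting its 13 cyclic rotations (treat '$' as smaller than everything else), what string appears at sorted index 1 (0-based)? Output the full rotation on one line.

Answer: aabecb$deabee

Derivation:
All 13 rotations (rotation i = S[i:]+S[:i]):
  rot[0] = deabeeaabecb$
  rot[1] = eabeeaabecb$d
  rot[2] = abeeaabecb$de
  rot[3] = beeaabecb$dea
  rot[4] = eeaabecb$deab
  rot[5] = eaabecb$deabe
  rot[6] = aabecb$deabee
  rot[7] = abecb$deabeea
  rot[8] = becb$deabeeaa
  rot[9] = ecb$deabeeaab
  rot[10] = cb$deabeeaabe
  rot[11] = b$deabeeaabec
  rot[12] = $deabeeaabecb
Sorted (with $ < everything):
  sorted[0] = $deabeeaabecb
  sorted[1] = aabecb$deabee
  sorted[2] = abecb$deabeea
  sorted[3] = abeeaabecb$de
  sorted[4] = b$deabeeaabec
  sorted[5] = becb$deabeeaa
  sorted[6] = beeaabecb$dea
  sorted[7] = cb$deabeeaabe
  sorted[8] = deabeeaabecb$
  sorted[9] = eaabecb$deabe
  sorted[10] = eabeeaabecb$d
  sorted[11] = ecb$deabeeaab
  sorted[12] = eeaabecb$deab
sorted[1] = aabecb$deabee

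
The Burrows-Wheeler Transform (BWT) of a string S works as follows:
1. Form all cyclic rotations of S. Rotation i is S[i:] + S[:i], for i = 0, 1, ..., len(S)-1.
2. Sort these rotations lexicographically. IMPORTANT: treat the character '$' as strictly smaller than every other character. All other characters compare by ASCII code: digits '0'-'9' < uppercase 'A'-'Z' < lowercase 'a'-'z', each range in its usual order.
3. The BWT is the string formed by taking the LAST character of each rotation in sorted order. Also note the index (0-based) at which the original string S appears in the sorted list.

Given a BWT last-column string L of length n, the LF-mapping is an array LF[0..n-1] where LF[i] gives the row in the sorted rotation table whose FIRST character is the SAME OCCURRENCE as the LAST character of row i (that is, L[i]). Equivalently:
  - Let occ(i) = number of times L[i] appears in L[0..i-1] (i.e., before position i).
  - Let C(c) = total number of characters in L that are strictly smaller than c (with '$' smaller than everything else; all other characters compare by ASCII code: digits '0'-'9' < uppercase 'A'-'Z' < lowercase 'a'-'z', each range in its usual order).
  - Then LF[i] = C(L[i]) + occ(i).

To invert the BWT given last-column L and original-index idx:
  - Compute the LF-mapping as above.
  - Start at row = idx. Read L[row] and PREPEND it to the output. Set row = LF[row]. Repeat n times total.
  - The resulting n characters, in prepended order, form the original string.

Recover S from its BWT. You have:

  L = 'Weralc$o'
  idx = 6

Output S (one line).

Answer: oracleW$

Derivation:
LF mapping: 1 4 7 2 5 3 0 6
Walk LF starting at row 6, prepending L[row]:
  step 1: row=6, L[6]='$', prepend. Next row=LF[6]=0
  step 2: row=0, L[0]='W', prepend. Next row=LF[0]=1
  step 3: row=1, L[1]='e', prepend. Next row=LF[1]=4
  step 4: row=4, L[4]='l', prepend. Next row=LF[4]=5
  step 5: row=5, L[5]='c', prepend. Next row=LF[5]=3
  step 6: row=3, L[3]='a', prepend. Next row=LF[3]=2
  step 7: row=2, L[2]='r', prepend. Next row=LF[2]=7
  step 8: row=7, L[7]='o', prepend. Next row=LF[7]=6
Reversed output: oracleW$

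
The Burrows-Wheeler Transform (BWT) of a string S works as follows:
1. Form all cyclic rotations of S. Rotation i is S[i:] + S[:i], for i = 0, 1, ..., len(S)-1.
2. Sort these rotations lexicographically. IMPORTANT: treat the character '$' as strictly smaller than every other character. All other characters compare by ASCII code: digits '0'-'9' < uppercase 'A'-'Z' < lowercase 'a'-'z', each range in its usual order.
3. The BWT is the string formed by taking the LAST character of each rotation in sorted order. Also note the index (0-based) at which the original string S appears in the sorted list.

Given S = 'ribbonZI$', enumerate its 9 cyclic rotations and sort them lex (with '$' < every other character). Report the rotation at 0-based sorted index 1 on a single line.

All 9 rotations (rotation i = S[i:]+S[:i]):
  rot[0] = ribbonZI$
  rot[1] = ibbonZI$r
  rot[2] = bbonZI$ri
  rot[3] = bonZI$rib
  rot[4] = onZI$ribb
  rot[5] = nZI$ribbo
  rot[6] = ZI$ribbon
  rot[7] = I$ribbonZ
  rot[8] = $ribbonZI
Sorted (with $ < everything):
  sorted[0] = $ribbonZI
  sorted[1] = I$ribbonZ
  sorted[2] = ZI$ribbon
  sorted[3] = bbonZI$ri
  sorted[4] = bonZI$rib
  sorted[5] = ibbonZI$r
  sorted[6] = nZI$ribbo
  sorted[7] = onZI$ribb
  sorted[8] = ribbonZI$
sorted[1] = I$ribbonZ

Answer: I$ribbonZ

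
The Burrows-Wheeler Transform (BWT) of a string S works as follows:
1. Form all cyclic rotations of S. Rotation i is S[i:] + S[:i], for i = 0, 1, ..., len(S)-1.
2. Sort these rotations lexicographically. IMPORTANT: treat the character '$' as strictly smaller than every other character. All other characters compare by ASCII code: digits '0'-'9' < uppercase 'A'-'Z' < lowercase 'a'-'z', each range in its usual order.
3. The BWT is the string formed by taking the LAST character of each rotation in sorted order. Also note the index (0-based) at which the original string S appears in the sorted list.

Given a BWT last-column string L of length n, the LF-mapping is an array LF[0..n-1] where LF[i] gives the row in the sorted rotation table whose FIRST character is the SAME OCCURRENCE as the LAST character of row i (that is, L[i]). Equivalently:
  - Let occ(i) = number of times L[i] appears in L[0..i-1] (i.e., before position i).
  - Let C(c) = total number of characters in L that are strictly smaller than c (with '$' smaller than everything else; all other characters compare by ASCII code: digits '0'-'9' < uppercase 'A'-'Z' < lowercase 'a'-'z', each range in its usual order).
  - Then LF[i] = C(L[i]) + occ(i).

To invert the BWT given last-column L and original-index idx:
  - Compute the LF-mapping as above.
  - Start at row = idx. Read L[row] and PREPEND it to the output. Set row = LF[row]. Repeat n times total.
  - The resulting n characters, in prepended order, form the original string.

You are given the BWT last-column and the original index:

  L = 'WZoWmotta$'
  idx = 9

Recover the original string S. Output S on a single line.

LF mapping: 1 3 6 2 5 7 8 9 4 0
Walk LF starting at row 9, prepending L[row]:
  step 1: row=9, L[9]='$', prepend. Next row=LF[9]=0
  step 2: row=0, L[0]='W', prepend. Next row=LF[0]=1
  step 3: row=1, L[1]='Z', prepend. Next row=LF[1]=3
  step 4: row=3, L[3]='W', prepend. Next row=LF[3]=2
  step 5: row=2, L[2]='o', prepend. Next row=LF[2]=6
  step 6: row=6, L[6]='t', prepend. Next row=LF[6]=8
  step 7: row=8, L[8]='a', prepend. Next row=LF[8]=4
  step 8: row=4, L[4]='m', prepend. Next row=LF[4]=5
  step 9: row=5, L[5]='o', prepend. Next row=LF[5]=7
  step 10: row=7, L[7]='t', prepend. Next row=LF[7]=9
Reversed output: tomatoWZW$

Answer: tomatoWZW$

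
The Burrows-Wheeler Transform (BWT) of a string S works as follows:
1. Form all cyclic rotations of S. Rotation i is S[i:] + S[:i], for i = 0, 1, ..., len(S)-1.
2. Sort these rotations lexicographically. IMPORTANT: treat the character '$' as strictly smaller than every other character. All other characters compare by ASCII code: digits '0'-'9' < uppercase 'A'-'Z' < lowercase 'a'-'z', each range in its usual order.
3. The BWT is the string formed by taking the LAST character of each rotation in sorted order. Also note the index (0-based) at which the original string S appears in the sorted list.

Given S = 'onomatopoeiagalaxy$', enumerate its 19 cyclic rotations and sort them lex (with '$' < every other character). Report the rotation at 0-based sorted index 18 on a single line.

Answer: y$onomatopoeiagalax

Derivation:
All 19 rotations (rotation i = S[i:]+S[:i]):
  rot[0] = onomatopoeiagalaxy$
  rot[1] = nomatopoeiagalaxy$o
  rot[2] = omatopoeiagalaxy$on
  rot[3] = matopoeiagalaxy$ono
  rot[4] = atopoeiagalaxy$onom
  rot[5] = topoeiagalaxy$onoma
  rot[6] = opoeiagalaxy$onomat
  rot[7] = poeiagalaxy$onomato
  rot[8] = oeiagalaxy$onomatop
  rot[9] = eiagalaxy$onomatopo
  rot[10] = iagalaxy$onomatopoe
  rot[11] = agalaxy$onomatopoei
  rot[12] = galaxy$onomatopoeia
  rot[13] = alaxy$onomatopoeiag
  rot[14] = laxy$onomatopoeiaga
  rot[15] = axy$onomatopoeiagal
  rot[16] = xy$onomatopoeiagala
  rot[17] = y$onomatopoeiagalax
  rot[18] = $onomatopoeiagalaxy
Sorted (with $ < everything):
  sorted[0] = $onomatopoeiagalaxy
  sorted[1] = agalaxy$onomatopoei
  sorted[2] = alaxy$onomatopoeiag
  sorted[3] = atopoeiagalaxy$onom
  sorted[4] = axy$onomatopoeiagal
  sorted[5] = eiagalaxy$onomatopo
  sorted[6] = galaxy$onomatopoeia
  sorted[7] = iagalaxy$onomatopoe
  sorted[8] = laxy$onomatopoeiaga
  sorted[9] = matopoeiagalaxy$ono
  sorted[10] = nomatopoeiagalaxy$o
  sorted[11] = oeiagalaxy$onomatop
  sorted[12] = omatopoeiagalaxy$on
  sorted[13] = onomatopoeiagalaxy$
  sorted[14] = opoeiagalaxy$onomat
  sorted[15] = poeiagalaxy$onomato
  sorted[16] = topoeiagalaxy$onoma
  sorted[17] = xy$onomatopoeiagala
  sorted[18] = y$onomatopoeiagalax
sorted[18] = y$onomatopoeiagalax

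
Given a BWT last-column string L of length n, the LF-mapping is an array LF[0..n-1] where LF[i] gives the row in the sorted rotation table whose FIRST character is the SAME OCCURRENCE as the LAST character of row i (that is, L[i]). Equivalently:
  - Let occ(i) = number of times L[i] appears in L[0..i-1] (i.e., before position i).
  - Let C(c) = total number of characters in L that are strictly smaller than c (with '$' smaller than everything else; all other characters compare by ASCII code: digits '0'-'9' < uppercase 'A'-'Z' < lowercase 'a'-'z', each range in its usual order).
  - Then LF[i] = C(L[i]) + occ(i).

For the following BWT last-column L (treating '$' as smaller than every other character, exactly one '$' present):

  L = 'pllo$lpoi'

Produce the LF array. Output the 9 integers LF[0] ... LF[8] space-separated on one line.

Char counts: '$':1, 'i':1, 'l':3, 'o':2, 'p':2
C (first-col start): C('$')=0, C('i')=1, C('l')=2, C('o')=5, C('p')=7
L[0]='p': occ=0, LF[0]=C('p')+0=7+0=7
L[1]='l': occ=0, LF[1]=C('l')+0=2+0=2
L[2]='l': occ=1, LF[2]=C('l')+1=2+1=3
L[3]='o': occ=0, LF[3]=C('o')+0=5+0=5
L[4]='$': occ=0, LF[4]=C('$')+0=0+0=0
L[5]='l': occ=2, LF[5]=C('l')+2=2+2=4
L[6]='p': occ=1, LF[6]=C('p')+1=7+1=8
L[7]='o': occ=1, LF[7]=C('o')+1=5+1=6
L[8]='i': occ=0, LF[8]=C('i')+0=1+0=1

Answer: 7 2 3 5 0 4 8 6 1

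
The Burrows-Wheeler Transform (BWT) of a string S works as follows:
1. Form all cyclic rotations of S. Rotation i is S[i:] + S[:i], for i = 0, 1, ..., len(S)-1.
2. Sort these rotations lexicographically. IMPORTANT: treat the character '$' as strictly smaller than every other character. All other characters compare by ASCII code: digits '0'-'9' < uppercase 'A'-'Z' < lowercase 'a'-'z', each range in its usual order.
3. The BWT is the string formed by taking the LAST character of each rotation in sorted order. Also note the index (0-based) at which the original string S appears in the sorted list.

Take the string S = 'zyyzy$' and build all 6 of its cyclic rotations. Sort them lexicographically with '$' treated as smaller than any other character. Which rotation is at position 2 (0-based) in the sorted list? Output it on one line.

All 6 rotations (rotation i = S[i:]+S[:i]):
  rot[0] = zyyzy$
  rot[1] = yyzy$z
  rot[2] = yzy$zy
  rot[3] = zy$zyy
  rot[4] = y$zyyz
  rot[5] = $zyyzy
Sorted (with $ < everything):
  sorted[0] = $zyyzy
  sorted[1] = y$zyyz
  sorted[2] = yyzy$z
  sorted[3] = yzy$zy
  sorted[4] = zy$zyy
  sorted[5] = zyyzy$
sorted[2] = yyzy$z

Answer: yyzy$z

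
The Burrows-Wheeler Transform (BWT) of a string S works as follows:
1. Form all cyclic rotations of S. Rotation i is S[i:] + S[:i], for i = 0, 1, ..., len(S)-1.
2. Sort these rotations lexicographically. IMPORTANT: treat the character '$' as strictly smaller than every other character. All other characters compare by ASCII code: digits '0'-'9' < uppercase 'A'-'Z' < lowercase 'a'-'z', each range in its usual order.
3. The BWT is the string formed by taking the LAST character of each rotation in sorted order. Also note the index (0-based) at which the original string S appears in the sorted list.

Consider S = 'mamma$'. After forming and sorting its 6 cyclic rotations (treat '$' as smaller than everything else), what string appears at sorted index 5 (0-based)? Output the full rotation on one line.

All 6 rotations (rotation i = S[i:]+S[:i]):
  rot[0] = mamma$
  rot[1] = amma$m
  rot[2] = mma$ma
  rot[3] = ma$mam
  rot[4] = a$mamm
  rot[5] = $mamma
Sorted (with $ < everything):
  sorted[0] = $mamma
  sorted[1] = a$mamm
  sorted[2] = amma$m
  sorted[3] = ma$mam
  sorted[4] = mamma$
  sorted[5] = mma$ma
sorted[5] = mma$ma

Answer: mma$ma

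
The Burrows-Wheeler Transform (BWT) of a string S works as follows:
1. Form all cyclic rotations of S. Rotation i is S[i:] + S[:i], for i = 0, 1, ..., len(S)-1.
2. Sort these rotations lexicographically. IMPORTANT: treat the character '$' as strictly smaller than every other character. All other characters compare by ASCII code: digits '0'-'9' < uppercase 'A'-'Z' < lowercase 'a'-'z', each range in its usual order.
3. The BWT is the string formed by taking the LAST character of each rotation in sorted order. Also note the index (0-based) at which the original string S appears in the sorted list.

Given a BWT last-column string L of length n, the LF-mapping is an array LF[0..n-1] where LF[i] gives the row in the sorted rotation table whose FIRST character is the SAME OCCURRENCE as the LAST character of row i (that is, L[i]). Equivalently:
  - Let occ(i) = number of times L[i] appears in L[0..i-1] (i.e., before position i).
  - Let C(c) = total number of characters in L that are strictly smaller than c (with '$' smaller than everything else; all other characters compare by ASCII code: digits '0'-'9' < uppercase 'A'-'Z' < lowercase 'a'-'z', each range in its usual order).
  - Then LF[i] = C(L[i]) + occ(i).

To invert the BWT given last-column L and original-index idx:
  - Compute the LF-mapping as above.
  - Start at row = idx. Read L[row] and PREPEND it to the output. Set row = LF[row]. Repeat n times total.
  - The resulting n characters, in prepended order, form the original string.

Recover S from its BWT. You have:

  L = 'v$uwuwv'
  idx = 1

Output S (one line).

LF mapping: 3 0 1 5 2 6 4
Walk LF starting at row 1, prepending L[row]:
  step 1: row=1, L[1]='$', prepend. Next row=LF[1]=0
  step 2: row=0, L[0]='v', prepend. Next row=LF[0]=3
  step 3: row=3, L[3]='w', prepend. Next row=LF[3]=5
  step 4: row=5, L[5]='w', prepend. Next row=LF[5]=6
  step 5: row=6, L[6]='v', prepend. Next row=LF[6]=4
  step 6: row=4, L[4]='u', prepend. Next row=LF[4]=2
  step 7: row=2, L[2]='u', prepend. Next row=LF[2]=1
Reversed output: uuvwwv$

Answer: uuvwwv$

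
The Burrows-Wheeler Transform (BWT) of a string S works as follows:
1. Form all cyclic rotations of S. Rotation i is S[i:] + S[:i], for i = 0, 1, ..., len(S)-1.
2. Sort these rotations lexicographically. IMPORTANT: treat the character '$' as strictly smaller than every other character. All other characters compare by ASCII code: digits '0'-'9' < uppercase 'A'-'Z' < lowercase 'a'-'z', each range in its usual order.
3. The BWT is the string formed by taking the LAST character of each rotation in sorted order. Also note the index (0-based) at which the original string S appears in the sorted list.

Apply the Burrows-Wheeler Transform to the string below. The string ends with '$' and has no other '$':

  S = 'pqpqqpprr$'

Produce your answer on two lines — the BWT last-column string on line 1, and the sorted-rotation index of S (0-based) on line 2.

All 10 rotations (rotation i = S[i:]+S[:i]):
  rot[0] = pqpqqpprr$
  rot[1] = qpqqpprr$p
  rot[2] = pqqpprr$pq
  rot[3] = qqpprr$pqp
  rot[4] = qpprr$pqpq
  rot[5] = pprr$pqpqq
  rot[6] = prr$pqpqqp
  rot[7] = rr$pqpqqpp
  rot[8] = r$pqpqqppr
  rot[9] = $pqpqqpprr
Sorted (with $ < everything):
  sorted[0] = $pqpqqpprr  (last char: 'r')
  sorted[1] = pprr$pqpqq  (last char: 'q')
  sorted[2] = pqpqqpprr$  (last char: '$')
  sorted[3] = pqqpprr$pq  (last char: 'q')
  sorted[4] = prr$pqpqqp  (last char: 'p')
  sorted[5] = qpprr$pqpq  (last char: 'q')
  sorted[6] = qpqqpprr$p  (last char: 'p')
  sorted[7] = qqpprr$pqp  (last char: 'p')
  sorted[8] = r$pqpqqppr  (last char: 'r')
  sorted[9] = rr$pqpqqpp  (last char: 'p')
Last column: rq$qpqpprp
Original string S is at sorted index 2

Answer: rq$qpqpprp
2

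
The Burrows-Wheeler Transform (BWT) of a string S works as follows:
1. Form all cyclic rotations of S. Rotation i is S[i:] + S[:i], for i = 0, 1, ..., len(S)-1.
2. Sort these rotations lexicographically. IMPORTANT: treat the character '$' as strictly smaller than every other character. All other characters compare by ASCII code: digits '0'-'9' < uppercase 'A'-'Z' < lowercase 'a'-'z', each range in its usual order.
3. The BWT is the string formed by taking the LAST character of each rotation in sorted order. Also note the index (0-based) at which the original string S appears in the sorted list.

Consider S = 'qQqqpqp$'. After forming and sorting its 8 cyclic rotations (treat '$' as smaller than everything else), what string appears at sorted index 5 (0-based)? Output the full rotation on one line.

Answer: qp$qQqqp

Derivation:
All 8 rotations (rotation i = S[i:]+S[:i]):
  rot[0] = qQqqpqp$
  rot[1] = Qqqpqp$q
  rot[2] = qqpqp$qQ
  rot[3] = qpqp$qQq
  rot[4] = pqp$qQqq
  rot[5] = qp$qQqqp
  rot[6] = p$qQqqpq
  rot[7] = $qQqqpqp
Sorted (with $ < everything):
  sorted[0] = $qQqqpqp
  sorted[1] = Qqqpqp$q
  sorted[2] = p$qQqqpq
  sorted[3] = pqp$qQqq
  sorted[4] = qQqqpqp$
  sorted[5] = qp$qQqqp
  sorted[6] = qpqp$qQq
  sorted[7] = qqpqp$qQ
sorted[5] = qp$qQqqp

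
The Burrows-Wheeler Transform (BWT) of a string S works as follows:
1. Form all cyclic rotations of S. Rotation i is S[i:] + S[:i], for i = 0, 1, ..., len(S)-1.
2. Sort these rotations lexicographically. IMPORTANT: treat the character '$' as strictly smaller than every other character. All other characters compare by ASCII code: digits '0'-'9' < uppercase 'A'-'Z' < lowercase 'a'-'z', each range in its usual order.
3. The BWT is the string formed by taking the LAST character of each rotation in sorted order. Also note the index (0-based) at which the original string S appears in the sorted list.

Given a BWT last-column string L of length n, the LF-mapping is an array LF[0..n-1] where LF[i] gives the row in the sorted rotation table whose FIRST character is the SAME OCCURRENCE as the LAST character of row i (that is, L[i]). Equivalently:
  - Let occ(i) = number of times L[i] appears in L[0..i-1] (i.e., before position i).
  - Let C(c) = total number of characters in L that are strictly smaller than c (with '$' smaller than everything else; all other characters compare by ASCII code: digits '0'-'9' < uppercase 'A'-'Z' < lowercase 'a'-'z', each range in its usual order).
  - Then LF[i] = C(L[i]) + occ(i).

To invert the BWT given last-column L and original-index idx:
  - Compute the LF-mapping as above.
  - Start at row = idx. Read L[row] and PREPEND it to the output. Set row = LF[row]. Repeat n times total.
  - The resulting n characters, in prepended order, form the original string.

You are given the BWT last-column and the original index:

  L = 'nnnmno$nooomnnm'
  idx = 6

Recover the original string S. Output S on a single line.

LF mapping: 4 5 6 1 7 11 0 8 12 13 14 2 9 10 3
Walk LF starting at row 6, prepending L[row]:
  step 1: row=6, L[6]='$', prepend. Next row=LF[6]=0
  step 2: row=0, L[0]='n', prepend. Next row=LF[0]=4
  step 3: row=4, L[4]='n', prepend. Next row=LF[4]=7
  step 4: row=7, L[7]='n', prepend. Next row=LF[7]=8
  step 5: row=8, L[8]='o', prepend. Next row=LF[8]=12
  step 6: row=12, L[12]='n', prepend. Next row=LF[12]=9
  step 7: row=9, L[9]='o', prepend. Next row=LF[9]=13
  step 8: row=13, L[13]='n', prepend. Next row=LF[13]=10
  step 9: row=10, L[10]='o', prepend. Next row=LF[10]=14
  step 10: row=14, L[14]='m', prepend. Next row=LF[14]=3
  step 11: row=3, L[3]='m', prepend. Next row=LF[3]=1
  step 12: row=1, L[1]='n', prepend. Next row=LF[1]=5
  step 13: row=5, L[5]='o', prepend. Next row=LF[5]=11
  step 14: row=11, L[11]='m', prepend. Next row=LF[11]=2
  step 15: row=2, L[2]='n', prepend. Next row=LF[2]=6
Reversed output: nmonmmonononnn$

Answer: nmonmmonononnn$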